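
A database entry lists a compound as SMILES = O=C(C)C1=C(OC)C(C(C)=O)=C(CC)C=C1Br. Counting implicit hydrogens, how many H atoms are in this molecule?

Walk through each heavy atom and fill implicit hydrogens from standard valence (C 4, N 3, O 2, S 2, halogen 1):
  atom 1: O, bond orders sum to 2 (valence 2) → 0 H
  atom 2: C, bond orders sum to 4 (valence 4) → 0 H
  atom 3: C, bond orders sum to 1 (valence 4) → 3 H
  atom 4: C, bond orders sum to 4 (valence 4) → 0 H
  atom 5: C, bond orders sum to 4 (valence 4) → 0 H
  atom 6: O, bond orders sum to 2 (valence 2) → 0 H
  atom 7: C, bond orders sum to 1 (valence 4) → 3 H
  atom 8: C, bond orders sum to 4 (valence 4) → 0 H
  atom 9: C, bond orders sum to 4 (valence 4) → 0 H
  atom 10: C, bond orders sum to 1 (valence 4) → 3 H
  atom 11: O, bond orders sum to 2 (valence 2) → 0 H
  atom 12: C, bond orders sum to 4 (valence 4) → 0 H
  atom 13: C, bond orders sum to 2 (valence 4) → 2 H
  atom 14: C, bond orders sum to 1 (valence 4) → 3 H
  atom 15: C, bond orders sum to 3 (valence 4) → 1 H
  atom 16: C, bond orders sum to 4 (valence 4) → 0 H
  atom 17: Br (halogen, monovalent) → 0 H
Total hydrogens: 15.

15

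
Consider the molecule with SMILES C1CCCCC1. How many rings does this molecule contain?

1

In SMILES, each pair of matching ring-closure digits denotes one ring-closing bond; the number of such bonds equals the number of independent rings.
Ring-closure bonds here: 1.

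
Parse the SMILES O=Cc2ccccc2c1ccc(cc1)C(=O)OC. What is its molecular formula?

C15H12O3

Walk through each heavy atom and fill implicit hydrogens from standard valence (C 4, N 3, O 2, S 2, halogen 1); for lowercase aromatic atoms, an aromatic c carries 1 H when it has two neighbours and 0 H with three, and aromatic n carries 0 H:
  atom 1: O, bond orders sum to 2 (valence 2) → 0 H
  atom 2: C, bond orders sum to 3 (valence 4) → 1 H
  atom 3: aromatic c, 3 neighbours → 0 H
  atom 4: aromatic c, 2 neighbours → 1 H
  atom 5: aromatic c, 2 neighbours → 1 H
  atom 6: aromatic c, 2 neighbours → 1 H
  atom 7: aromatic c, 2 neighbours → 1 H
  atom 8: aromatic c, 3 neighbours → 0 H
  atom 9: aromatic c, 3 neighbours → 0 H
  atom 10: aromatic c, 2 neighbours → 1 H
  atom 11: aromatic c, 2 neighbours → 1 H
  atom 12: aromatic c, 3 neighbours → 0 H
  atom 13: aromatic c, 2 neighbours → 1 H
  atom 14: aromatic c, 2 neighbours → 1 H
  atom 15: C, bond orders sum to 4 (valence 4) → 0 H
  atom 16: O, bond orders sum to 2 (valence 2) → 0 H
  atom 17: O, bond orders sum to 2 (valence 2) → 0 H
  atom 18: C, bond orders sum to 1 (valence 4) → 3 H
Totals → C:15, H:12, O:3.
In Hill order: C15H12O3.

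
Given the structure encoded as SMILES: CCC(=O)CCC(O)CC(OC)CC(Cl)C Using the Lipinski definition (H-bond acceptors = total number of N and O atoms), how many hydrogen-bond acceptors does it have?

N atoms: 0; O atoms: 3.
Lipinski HBA = 0 + 3 = 3.

3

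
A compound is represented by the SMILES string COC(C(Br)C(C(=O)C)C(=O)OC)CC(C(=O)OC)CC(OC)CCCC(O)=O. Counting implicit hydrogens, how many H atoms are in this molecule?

31

Walk through each heavy atom and fill implicit hydrogens from standard valence (C 4, N 3, O 2, S 2, halogen 1):
  atom 1: C, bond orders sum to 1 (valence 4) → 3 H
  atom 2: O, bond orders sum to 2 (valence 2) → 0 H
  atom 3: C, bond orders sum to 3 (valence 4) → 1 H
  atom 4: C, bond orders sum to 3 (valence 4) → 1 H
  atom 5: Br (halogen, monovalent) → 0 H
  atom 6: C, bond orders sum to 3 (valence 4) → 1 H
  atom 7: C, bond orders sum to 4 (valence 4) → 0 H
  atom 8: O, bond orders sum to 2 (valence 2) → 0 H
  atom 9: C, bond orders sum to 1 (valence 4) → 3 H
  atom 10: C, bond orders sum to 4 (valence 4) → 0 H
  atom 11: O, bond orders sum to 2 (valence 2) → 0 H
  atom 12: O, bond orders sum to 2 (valence 2) → 0 H
  atom 13: C, bond orders sum to 1 (valence 4) → 3 H
  atom 14: C, bond orders sum to 2 (valence 4) → 2 H
  atom 15: C, bond orders sum to 3 (valence 4) → 1 H
  atom 16: C, bond orders sum to 4 (valence 4) → 0 H
  atom 17: O, bond orders sum to 2 (valence 2) → 0 H
  atom 18: O, bond orders sum to 2 (valence 2) → 0 H
  atom 19: C, bond orders sum to 1 (valence 4) → 3 H
  atom 20: C, bond orders sum to 2 (valence 4) → 2 H
  atom 21: C, bond orders sum to 3 (valence 4) → 1 H
  atom 22: O, bond orders sum to 2 (valence 2) → 0 H
  atom 23: C, bond orders sum to 1 (valence 4) → 3 H
  atom 24: C, bond orders sum to 2 (valence 4) → 2 H
  atom 25: C, bond orders sum to 2 (valence 4) → 2 H
  atom 26: C, bond orders sum to 2 (valence 4) → 2 H
  atom 27: C, bond orders sum to 4 (valence 4) → 0 H
  atom 28: O, bond orders sum to 1 (valence 2) → 1 H
  atom 29: O, bond orders sum to 2 (valence 2) → 0 H
Total hydrogens: 31.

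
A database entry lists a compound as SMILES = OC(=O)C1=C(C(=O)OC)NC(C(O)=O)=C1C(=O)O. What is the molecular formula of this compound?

C9H7NO8

Walk through each heavy atom and fill implicit hydrogens from standard valence (C 4, N 3, O 2, S 2, halogen 1):
  atom 1: O, bond orders sum to 1 (valence 2) → 1 H
  atom 2: C, bond orders sum to 4 (valence 4) → 0 H
  atom 3: O, bond orders sum to 2 (valence 2) → 0 H
  atom 4: C, bond orders sum to 4 (valence 4) → 0 H
  atom 5: C, bond orders sum to 4 (valence 4) → 0 H
  atom 6: C, bond orders sum to 4 (valence 4) → 0 H
  atom 7: O, bond orders sum to 2 (valence 2) → 0 H
  atom 8: O, bond orders sum to 2 (valence 2) → 0 H
  atom 9: C, bond orders sum to 1 (valence 4) → 3 H
  atom 10: N, bond orders sum to 2 (valence 3) → 1 H
  atom 11: C, bond orders sum to 4 (valence 4) → 0 H
  atom 12: C, bond orders sum to 4 (valence 4) → 0 H
  atom 13: O, bond orders sum to 1 (valence 2) → 1 H
  atom 14: O, bond orders sum to 2 (valence 2) → 0 H
  atom 15: C, bond orders sum to 4 (valence 4) → 0 H
  atom 16: C, bond orders sum to 4 (valence 4) → 0 H
  atom 17: O, bond orders sum to 2 (valence 2) → 0 H
  atom 18: O, bond orders sum to 1 (valence 2) → 1 H
Totals → C:9, H:7, N:1, O:8.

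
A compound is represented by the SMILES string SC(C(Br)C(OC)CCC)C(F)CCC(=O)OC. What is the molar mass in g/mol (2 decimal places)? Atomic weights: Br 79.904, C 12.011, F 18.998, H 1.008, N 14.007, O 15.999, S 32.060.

345.27 g/mol

First, the molecular formula is C12H22BrFO3S (counting implicit H from valence).
  Br: 1 × 79.904 = 79.904
  C: 12 × 12.011 = 144.132
  F: 1 × 18.998 = 18.998
  H: 22 × 1.008 = 22.176
  O: 3 × 15.999 = 47.997
  S: 1 × 32.060 = 32.060
Sum: 1×79.904 + 12×12.011 + 1×18.998 + 22×1.008 + 3×15.999 + 1×32.060 = 345.267 → 345.27 g/mol.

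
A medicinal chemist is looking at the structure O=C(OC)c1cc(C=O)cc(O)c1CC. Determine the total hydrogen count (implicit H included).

12

Walk through each heavy atom and fill implicit hydrogens from standard valence (C 4, N 3, O 2, S 2, halogen 1); for lowercase aromatic atoms, an aromatic c carries 1 H when it has two neighbours and 0 H with three, and aromatic n carries 0 H:
  atom 1: O, bond orders sum to 2 (valence 2) → 0 H
  atom 2: C, bond orders sum to 4 (valence 4) → 0 H
  atom 3: O, bond orders sum to 2 (valence 2) → 0 H
  atom 4: C, bond orders sum to 1 (valence 4) → 3 H
  atom 5: aromatic c, 3 neighbours → 0 H
  atom 6: aromatic c, 2 neighbours → 1 H
  atom 7: aromatic c, 3 neighbours → 0 H
  atom 8: C, bond orders sum to 3 (valence 4) → 1 H
  atom 9: O, bond orders sum to 2 (valence 2) → 0 H
  atom 10: aromatic c, 2 neighbours → 1 H
  atom 11: aromatic c, 3 neighbours → 0 H
  atom 12: O, bond orders sum to 1 (valence 2) → 1 H
  atom 13: aromatic c, 3 neighbours → 0 H
  atom 14: C, bond orders sum to 2 (valence 4) → 2 H
  atom 15: C, bond orders sum to 1 (valence 4) → 3 H
Total hydrogens: 12.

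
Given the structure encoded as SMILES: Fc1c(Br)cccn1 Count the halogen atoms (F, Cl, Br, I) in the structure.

2

Halogen atoms appear at heavy-atom positions 1, 4 (1×Br, 1×F).
Halogen count: 2.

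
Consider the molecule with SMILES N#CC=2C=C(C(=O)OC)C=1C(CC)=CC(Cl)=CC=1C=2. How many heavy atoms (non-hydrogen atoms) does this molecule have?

Every atom symbol written in the SMILES (organic subset) is one heavy atom; implicit H are not written.
Heavy atoms by element → C:15, Cl:1, N:1, O:2.
Total: 19.

19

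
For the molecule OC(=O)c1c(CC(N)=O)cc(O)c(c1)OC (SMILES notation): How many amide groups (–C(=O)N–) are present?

The amide motif appears at heavy-atom position 7 in the SMILES.
Other groups present: 1 carboxylic acid, 1 ether, 1 hydroxyl.
Amide count: 1.

1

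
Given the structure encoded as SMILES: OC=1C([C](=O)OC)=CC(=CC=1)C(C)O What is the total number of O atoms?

Scan the SMILES for O atoms (remember two-letter symbols like Cl and Br are single atoms).
Oxygen count: 4.

4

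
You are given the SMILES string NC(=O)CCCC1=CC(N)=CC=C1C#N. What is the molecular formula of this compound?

C11H13N3O

Walk through each heavy atom and fill implicit hydrogens from standard valence (C 4, N 3, O 2, S 2, halogen 1):
  atom 1: N, bond orders sum to 1 (valence 3) → 2 H
  atom 2: C, bond orders sum to 4 (valence 4) → 0 H
  atom 3: O, bond orders sum to 2 (valence 2) → 0 H
  atom 4: C, bond orders sum to 2 (valence 4) → 2 H
  atom 5: C, bond orders sum to 2 (valence 4) → 2 H
  atom 6: C, bond orders sum to 2 (valence 4) → 2 H
  atom 7: C, bond orders sum to 4 (valence 4) → 0 H
  atom 8: C, bond orders sum to 3 (valence 4) → 1 H
  atom 9: C, bond orders sum to 4 (valence 4) → 0 H
  atom 10: N, bond orders sum to 1 (valence 3) → 2 H
  atom 11: C, bond orders sum to 3 (valence 4) → 1 H
  atom 12: C, bond orders sum to 3 (valence 4) → 1 H
  atom 13: C, bond orders sum to 4 (valence 4) → 0 H
  atom 14: C, bond orders sum to 4 (valence 4) → 0 H
  atom 15: N, bond orders sum to 3 (valence 3) → 0 H
Totals → C:11, H:13, N:3, O:1.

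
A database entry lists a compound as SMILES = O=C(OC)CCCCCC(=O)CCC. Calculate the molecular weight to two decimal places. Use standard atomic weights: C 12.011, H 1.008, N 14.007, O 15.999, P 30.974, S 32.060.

First, the molecular formula is C11H20O3 (counting implicit H from valence).
  C: 11 × 12.011 = 132.121
  H: 20 × 1.008 = 20.160
  O: 3 × 15.999 = 47.997
Sum: 11×12.011 + 20×1.008 + 3×15.999 = 200.278 → 200.28 g/mol.

200.28 g/mol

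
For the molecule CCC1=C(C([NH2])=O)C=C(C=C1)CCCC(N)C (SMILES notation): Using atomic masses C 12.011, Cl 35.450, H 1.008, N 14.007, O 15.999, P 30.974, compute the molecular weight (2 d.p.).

234.34 g/mol

First, the molecular formula is C14H22N2O (counting implicit H from valence).
  C: 14 × 12.011 = 168.154
  H: 22 × 1.008 = 22.176
  N: 2 × 14.007 = 28.014
  O: 1 × 15.999 = 15.999
Sum: 14×12.011 + 22×1.008 + 2×14.007 + 1×15.999 = 234.343 → 234.34 g/mol.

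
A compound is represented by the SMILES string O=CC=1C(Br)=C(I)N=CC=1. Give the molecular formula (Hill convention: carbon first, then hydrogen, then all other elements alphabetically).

Walk through each heavy atom and fill implicit hydrogens from standard valence (C 4, N 3, O 2, S 2, halogen 1):
  atom 1: O, bond orders sum to 2 (valence 2) → 0 H
  atom 2: C, bond orders sum to 3 (valence 4) → 1 H
  atom 3: C, bond orders sum to 4 (valence 4) → 0 H
  atom 4: C, bond orders sum to 4 (valence 4) → 0 H
  atom 5: Br (halogen, monovalent) → 0 H
  atom 6: C, bond orders sum to 4 (valence 4) → 0 H
  atom 7: I (halogen, monovalent) → 0 H
  atom 8: N, bond orders sum to 3 (valence 3) → 0 H
  atom 9: C, bond orders sum to 3 (valence 4) → 1 H
  atom 10: C, bond orders sum to 3 (valence 4) → 1 H
Totals → C:6, H:3, Br:1, I:1, N:1, O:1.

C6H3BrINO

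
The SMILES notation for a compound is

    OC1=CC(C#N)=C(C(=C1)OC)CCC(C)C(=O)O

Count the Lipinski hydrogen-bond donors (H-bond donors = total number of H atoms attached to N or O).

2

Donors: find every N or O and count the H atoms it carries.
  atom 1 (O): bond orders sum to 1 → 1 H
  atom 6 (N): bond orders sum to 3 → 0 H
  atom 10 (O): bond orders sum to 2 → 0 H
  atom 17 (O): bond orders sum to 2 → 0 H
  atom 18 (O): bond orders sum to 1 → 1 H
Lipinski HBD = 2.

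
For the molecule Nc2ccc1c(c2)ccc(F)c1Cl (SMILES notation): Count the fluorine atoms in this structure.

Scan the SMILES for F atoms (remember two-letter symbols like Cl and Br are single atoms).
Fluorine count: 1.

1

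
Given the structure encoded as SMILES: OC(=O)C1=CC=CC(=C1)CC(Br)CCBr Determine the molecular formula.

C11H12Br2O2

Walk through each heavy atom and fill implicit hydrogens from standard valence (C 4, N 3, O 2, S 2, halogen 1):
  atom 1: O, bond orders sum to 1 (valence 2) → 1 H
  atom 2: C, bond orders sum to 4 (valence 4) → 0 H
  atom 3: O, bond orders sum to 2 (valence 2) → 0 H
  atom 4: C, bond orders sum to 4 (valence 4) → 0 H
  atom 5: C, bond orders sum to 3 (valence 4) → 1 H
  atom 6: C, bond orders sum to 3 (valence 4) → 1 H
  atom 7: C, bond orders sum to 3 (valence 4) → 1 H
  atom 8: C, bond orders sum to 4 (valence 4) → 0 H
  atom 9: C, bond orders sum to 3 (valence 4) → 1 H
  atom 10: C, bond orders sum to 2 (valence 4) → 2 H
  atom 11: C, bond orders sum to 3 (valence 4) → 1 H
  atom 12: Br (halogen, monovalent) → 0 H
  atom 13: C, bond orders sum to 2 (valence 4) → 2 H
  atom 14: C, bond orders sum to 2 (valence 4) → 2 H
  atom 15: Br (halogen, monovalent) → 0 H
Totals → C:11, H:12, Br:2, O:2.
In Hill order: C11H12Br2O2.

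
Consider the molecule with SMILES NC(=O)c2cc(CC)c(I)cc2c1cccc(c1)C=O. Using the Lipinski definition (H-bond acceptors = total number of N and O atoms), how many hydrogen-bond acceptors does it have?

N atoms: 1; O atoms: 2.
Lipinski HBA = 1 + 2 = 3.

3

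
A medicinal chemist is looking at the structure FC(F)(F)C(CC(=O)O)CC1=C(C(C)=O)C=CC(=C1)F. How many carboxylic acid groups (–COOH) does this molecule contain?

1

The carboxylic acid motif appears at heavy-atom position 7 in the SMILES.
Other groups present: 1 ketone.
Carboxylic acid count: 1.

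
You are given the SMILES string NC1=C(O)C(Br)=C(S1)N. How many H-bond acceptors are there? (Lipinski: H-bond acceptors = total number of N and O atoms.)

N atoms: 2; O atoms: 1.
Lipinski HBA = 2 + 1 = 3.

3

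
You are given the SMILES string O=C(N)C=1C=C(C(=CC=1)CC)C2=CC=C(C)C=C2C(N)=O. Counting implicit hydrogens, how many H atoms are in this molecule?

Walk through each heavy atom and fill implicit hydrogens from standard valence (C 4, N 3, O 2, S 2, halogen 1):
  atom 1: O, bond orders sum to 2 (valence 2) → 0 H
  atom 2: C, bond orders sum to 4 (valence 4) → 0 H
  atom 3: N, bond orders sum to 1 (valence 3) → 2 H
  atom 4: C, bond orders sum to 4 (valence 4) → 0 H
  atom 5: C, bond orders sum to 3 (valence 4) → 1 H
  atom 6: C, bond orders sum to 4 (valence 4) → 0 H
  atom 7: C, bond orders sum to 4 (valence 4) → 0 H
  atom 8: C, bond orders sum to 3 (valence 4) → 1 H
  atom 9: C, bond orders sum to 3 (valence 4) → 1 H
  atom 10: C, bond orders sum to 2 (valence 4) → 2 H
  atom 11: C, bond orders sum to 1 (valence 4) → 3 H
  atom 12: C, bond orders sum to 4 (valence 4) → 0 H
  atom 13: C, bond orders sum to 3 (valence 4) → 1 H
  atom 14: C, bond orders sum to 3 (valence 4) → 1 H
  atom 15: C, bond orders sum to 4 (valence 4) → 0 H
  atom 16: C, bond orders sum to 1 (valence 4) → 3 H
  atom 17: C, bond orders sum to 3 (valence 4) → 1 H
  atom 18: C, bond orders sum to 4 (valence 4) → 0 H
  atom 19: C, bond orders sum to 4 (valence 4) → 0 H
  atom 20: N, bond orders sum to 1 (valence 3) → 2 H
  atom 21: O, bond orders sum to 2 (valence 2) → 0 H
Total hydrogens: 18.

18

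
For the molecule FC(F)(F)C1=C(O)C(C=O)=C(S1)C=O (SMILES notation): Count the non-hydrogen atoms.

14

Every atom symbol written in the SMILES (organic subset) is one heavy atom; implicit H are not written.
Heavy atoms by element → C:7, F:3, O:3, S:1.
Total: 14.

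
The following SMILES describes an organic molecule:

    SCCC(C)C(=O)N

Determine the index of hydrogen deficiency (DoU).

1

Degree of unsaturation = (number of rings) + (number of π bonds).
Ring closures in the SMILES: 0.
π bonds: 1 double bond (each 1 DoU) → 1 DoU from unsaturation.
Total DoU = 0 + 1 = 1.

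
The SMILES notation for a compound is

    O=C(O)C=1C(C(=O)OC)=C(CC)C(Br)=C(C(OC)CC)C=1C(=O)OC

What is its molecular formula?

C17H21BrO7

Walk through each heavy atom and fill implicit hydrogens from standard valence (C 4, N 3, O 2, S 2, halogen 1):
  atom 1: O, bond orders sum to 2 (valence 2) → 0 H
  atom 2: C, bond orders sum to 4 (valence 4) → 0 H
  atom 3: O, bond orders sum to 1 (valence 2) → 1 H
  atom 4: C, bond orders sum to 4 (valence 4) → 0 H
  atom 5: C, bond orders sum to 4 (valence 4) → 0 H
  atom 6: C, bond orders sum to 4 (valence 4) → 0 H
  atom 7: O, bond orders sum to 2 (valence 2) → 0 H
  atom 8: O, bond orders sum to 2 (valence 2) → 0 H
  atom 9: C, bond orders sum to 1 (valence 4) → 3 H
  atom 10: C, bond orders sum to 4 (valence 4) → 0 H
  atom 11: C, bond orders sum to 2 (valence 4) → 2 H
  atom 12: C, bond orders sum to 1 (valence 4) → 3 H
  atom 13: C, bond orders sum to 4 (valence 4) → 0 H
  atom 14: Br (halogen, monovalent) → 0 H
  atom 15: C, bond orders sum to 4 (valence 4) → 0 H
  atom 16: C, bond orders sum to 3 (valence 4) → 1 H
  atom 17: O, bond orders sum to 2 (valence 2) → 0 H
  atom 18: C, bond orders sum to 1 (valence 4) → 3 H
  atom 19: C, bond orders sum to 2 (valence 4) → 2 H
  atom 20: C, bond orders sum to 1 (valence 4) → 3 H
  atom 21: C, bond orders sum to 4 (valence 4) → 0 H
  atom 22: C, bond orders sum to 4 (valence 4) → 0 H
  atom 23: O, bond orders sum to 2 (valence 2) → 0 H
  atom 24: O, bond orders sum to 2 (valence 2) → 0 H
  atom 25: C, bond orders sum to 1 (valence 4) → 3 H
Totals → C:17, H:21, Br:1, O:7.
In Hill order: C17H21BrO7.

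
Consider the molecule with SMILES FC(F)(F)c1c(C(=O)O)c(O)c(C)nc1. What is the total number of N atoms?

1

Scan the SMILES for N atoms (remember two-letter symbols like Cl and Br are single atoms).
Nitrogen count: 1.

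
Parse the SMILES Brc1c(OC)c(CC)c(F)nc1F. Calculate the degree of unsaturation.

Molecular formula: C8H8BrF2NO.
DoU = (2C + 2 + N − H − X) / 2, where X is the halogen count and O/S are ignored.
    = (2·8 + 2 + 1 − 8 − 3) / 2 = 8 / 2 = 4.

4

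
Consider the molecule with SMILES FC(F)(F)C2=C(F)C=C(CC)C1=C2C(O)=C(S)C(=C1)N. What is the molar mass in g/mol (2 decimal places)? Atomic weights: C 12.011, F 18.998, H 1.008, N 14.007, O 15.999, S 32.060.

305.29 g/mol

First, the molecular formula is C13H11F4NOS (counting implicit H from valence).
  C: 13 × 12.011 = 156.143
  F: 4 × 18.998 = 75.992
  H: 11 × 1.008 = 11.088
  N: 1 × 14.007 = 14.007
  O: 1 × 15.999 = 15.999
  S: 1 × 32.060 = 32.060
Sum: 13×12.011 + 4×18.998 + 11×1.008 + 1×14.007 + 1×15.999 + 1×32.060 = 305.289 → 305.29 g/mol.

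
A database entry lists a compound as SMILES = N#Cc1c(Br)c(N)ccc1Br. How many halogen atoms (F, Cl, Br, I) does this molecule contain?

2

Halogen atoms appear at heavy-atom positions 5, 11 (2×Br).
Other groups present: 1 nitrile, 1 primary amine.
Halogen count: 2.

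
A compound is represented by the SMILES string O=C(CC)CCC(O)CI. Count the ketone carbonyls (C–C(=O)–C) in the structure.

1

The ketone motif appears at heavy-atom position 2 in the SMILES.
Other groups present: 1 hydroxyl.
Ketone count: 1.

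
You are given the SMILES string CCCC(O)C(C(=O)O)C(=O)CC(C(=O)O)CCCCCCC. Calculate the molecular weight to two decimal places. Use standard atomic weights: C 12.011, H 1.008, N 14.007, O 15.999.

330.42 g/mol

First, the molecular formula is C17H30O6 (counting implicit H from valence).
  C: 17 × 12.011 = 204.187
  H: 30 × 1.008 = 30.240
  O: 6 × 15.999 = 95.994
Sum: 17×12.011 + 30×1.008 + 6×15.999 = 330.421 → 330.42 g/mol.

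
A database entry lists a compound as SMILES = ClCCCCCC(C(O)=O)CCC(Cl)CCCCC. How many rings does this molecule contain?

In SMILES, each pair of matching ring-closure digits denotes one ring-closing bond; the number of such bonds equals the number of independent rings.
Ring-closure bonds here: 0.

0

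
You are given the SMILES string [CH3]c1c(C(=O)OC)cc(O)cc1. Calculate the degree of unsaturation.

Molecular formula: C9H10O3.
DoU = (2C + 2 + N − H − X) / 2, where X is the halogen count and O/S are ignored.
    = (2·9 + 2 + 0 − 10 − 0) / 2 = 10 / 2 = 5.

5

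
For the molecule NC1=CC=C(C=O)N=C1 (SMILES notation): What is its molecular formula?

C6H6N2O

Walk through each heavy atom and fill implicit hydrogens from standard valence (C 4, N 3, O 2, S 2, halogen 1):
  atom 1: N, bond orders sum to 1 (valence 3) → 2 H
  atom 2: C, bond orders sum to 4 (valence 4) → 0 H
  atom 3: C, bond orders sum to 3 (valence 4) → 1 H
  atom 4: C, bond orders sum to 3 (valence 4) → 1 H
  atom 5: C, bond orders sum to 4 (valence 4) → 0 H
  atom 6: C, bond orders sum to 3 (valence 4) → 1 H
  atom 7: O, bond orders sum to 2 (valence 2) → 0 H
  atom 8: N, bond orders sum to 3 (valence 3) → 0 H
  atom 9: C, bond orders sum to 3 (valence 4) → 1 H
Totals → C:6, H:6, N:2, O:1.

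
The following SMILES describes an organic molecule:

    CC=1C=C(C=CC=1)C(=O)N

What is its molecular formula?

Walk through each heavy atom and fill implicit hydrogens from standard valence (C 4, N 3, O 2, S 2, halogen 1):
  atom 1: C, bond orders sum to 1 (valence 4) → 3 H
  atom 2: C, bond orders sum to 4 (valence 4) → 0 H
  atom 3: C, bond orders sum to 3 (valence 4) → 1 H
  atom 4: C, bond orders sum to 4 (valence 4) → 0 H
  atom 5: C, bond orders sum to 3 (valence 4) → 1 H
  atom 6: C, bond orders sum to 3 (valence 4) → 1 H
  atom 7: C, bond orders sum to 3 (valence 4) → 1 H
  atom 8: C, bond orders sum to 4 (valence 4) → 0 H
  atom 9: O, bond orders sum to 2 (valence 2) → 0 H
  atom 10: N, bond orders sum to 1 (valence 3) → 2 H
Totals → C:8, H:9, N:1, O:1.
In Hill order: C8H9NO.

C8H9NO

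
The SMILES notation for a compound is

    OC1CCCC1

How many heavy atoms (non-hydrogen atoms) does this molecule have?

6

Every atom symbol written in the SMILES (organic subset) is one heavy atom; implicit H are not written.
Heavy atoms by element → C:5, O:1.
Total: 6.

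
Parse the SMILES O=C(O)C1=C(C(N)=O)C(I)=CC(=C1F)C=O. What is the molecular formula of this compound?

Walk through each heavy atom and fill implicit hydrogens from standard valence (C 4, N 3, O 2, S 2, halogen 1):
  atom 1: O, bond orders sum to 2 (valence 2) → 0 H
  atom 2: C, bond orders sum to 4 (valence 4) → 0 H
  atom 3: O, bond orders sum to 1 (valence 2) → 1 H
  atom 4: C, bond orders sum to 4 (valence 4) → 0 H
  atom 5: C, bond orders sum to 4 (valence 4) → 0 H
  atom 6: C, bond orders sum to 4 (valence 4) → 0 H
  atom 7: N, bond orders sum to 1 (valence 3) → 2 H
  atom 8: O, bond orders sum to 2 (valence 2) → 0 H
  atom 9: C, bond orders sum to 4 (valence 4) → 0 H
  atom 10: I (halogen, monovalent) → 0 H
  atom 11: C, bond orders sum to 3 (valence 4) → 1 H
  atom 12: C, bond orders sum to 4 (valence 4) → 0 H
  atom 13: C, bond orders sum to 4 (valence 4) → 0 H
  atom 14: F (halogen, monovalent) → 0 H
  atom 15: C, bond orders sum to 3 (valence 4) → 1 H
  atom 16: O, bond orders sum to 2 (valence 2) → 0 H
Totals → C:9, H:5, F:1, I:1, N:1, O:4.
In Hill order: C9H5FINO4.

C9H5FINO4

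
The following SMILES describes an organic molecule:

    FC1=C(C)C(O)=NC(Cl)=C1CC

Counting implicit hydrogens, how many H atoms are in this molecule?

9

Walk through each heavy atom and fill implicit hydrogens from standard valence (C 4, N 3, O 2, S 2, halogen 1):
  atom 1: F (halogen, monovalent) → 0 H
  atom 2: C, bond orders sum to 4 (valence 4) → 0 H
  atom 3: C, bond orders sum to 4 (valence 4) → 0 H
  atom 4: C, bond orders sum to 1 (valence 4) → 3 H
  atom 5: C, bond orders sum to 4 (valence 4) → 0 H
  atom 6: O, bond orders sum to 1 (valence 2) → 1 H
  atom 7: N, bond orders sum to 3 (valence 3) → 0 H
  atom 8: C, bond orders sum to 4 (valence 4) → 0 H
  atom 9: Cl (halogen, monovalent) → 0 H
  atom 10: C, bond orders sum to 4 (valence 4) → 0 H
  atom 11: C, bond orders sum to 2 (valence 4) → 2 H
  atom 12: C, bond orders sum to 1 (valence 4) → 3 H
Total hydrogens: 9.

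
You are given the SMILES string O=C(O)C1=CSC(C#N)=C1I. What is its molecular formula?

Walk through each heavy atom and fill implicit hydrogens from standard valence (C 4, N 3, O 2, S 2, halogen 1):
  atom 1: O, bond orders sum to 2 (valence 2) → 0 H
  atom 2: C, bond orders sum to 4 (valence 4) → 0 H
  atom 3: O, bond orders sum to 1 (valence 2) → 1 H
  atom 4: C, bond orders sum to 4 (valence 4) → 0 H
  atom 5: C, bond orders sum to 3 (valence 4) → 1 H
  atom 6: S, bond orders sum to 2 (valence 2) → 0 H
  atom 7: C, bond orders sum to 4 (valence 4) → 0 H
  atom 8: C, bond orders sum to 4 (valence 4) → 0 H
  atom 9: N, bond orders sum to 3 (valence 3) → 0 H
  atom 10: C, bond orders sum to 4 (valence 4) → 0 H
  atom 11: I (halogen, monovalent) → 0 H
Totals → C:6, H:2, I:1, N:1, O:2, S:1.

C6H2INO2S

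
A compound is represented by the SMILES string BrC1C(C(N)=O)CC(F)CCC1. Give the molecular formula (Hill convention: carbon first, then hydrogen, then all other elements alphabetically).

C8H13BrFNO

Walk through each heavy atom and fill implicit hydrogens from standard valence (C 4, N 3, O 2, S 2, halogen 1):
  atom 1: Br (halogen, monovalent) → 0 H
  atom 2: C, bond orders sum to 3 (valence 4) → 1 H
  atom 3: C, bond orders sum to 3 (valence 4) → 1 H
  atom 4: C, bond orders sum to 4 (valence 4) → 0 H
  atom 5: N, bond orders sum to 1 (valence 3) → 2 H
  atom 6: O, bond orders sum to 2 (valence 2) → 0 H
  atom 7: C, bond orders sum to 2 (valence 4) → 2 H
  atom 8: C, bond orders sum to 3 (valence 4) → 1 H
  atom 9: F (halogen, monovalent) → 0 H
  atom 10: C, bond orders sum to 2 (valence 4) → 2 H
  atom 11: C, bond orders sum to 2 (valence 4) → 2 H
  atom 12: C, bond orders sum to 2 (valence 4) → 2 H
Totals → C:8, H:13, Br:1, F:1, N:1, O:1.
In Hill order: C8H13BrFNO.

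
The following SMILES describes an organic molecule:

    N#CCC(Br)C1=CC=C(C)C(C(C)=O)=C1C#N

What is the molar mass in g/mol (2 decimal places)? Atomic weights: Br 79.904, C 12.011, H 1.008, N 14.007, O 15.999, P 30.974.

First, the molecular formula is C13H11BrN2O (counting implicit H from valence).
  Br: 1 × 79.904 = 79.904
  C: 13 × 12.011 = 156.143
  H: 11 × 1.008 = 11.088
  N: 2 × 14.007 = 28.014
  O: 1 × 15.999 = 15.999
Sum: 1×79.904 + 13×12.011 + 11×1.008 + 2×14.007 + 1×15.999 = 291.148 → 291.15 g/mol.

291.15 g/mol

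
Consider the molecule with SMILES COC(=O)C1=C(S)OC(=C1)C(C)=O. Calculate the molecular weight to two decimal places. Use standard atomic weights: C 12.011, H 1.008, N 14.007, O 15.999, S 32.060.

First, the molecular formula is C8H8O4S (counting implicit H from valence).
  C: 8 × 12.011 = 96.088
  H: 8 × 1.008 = 8.064
  O: 4 × 15.999 = 63.996
  S: 1 × 32.060 = 32.060
Sum: 8×12.011 + 8×1.008 + 4×15.999 + 1×32.060 = 200.208 → 200.21 g/mol.

200.21 g/mol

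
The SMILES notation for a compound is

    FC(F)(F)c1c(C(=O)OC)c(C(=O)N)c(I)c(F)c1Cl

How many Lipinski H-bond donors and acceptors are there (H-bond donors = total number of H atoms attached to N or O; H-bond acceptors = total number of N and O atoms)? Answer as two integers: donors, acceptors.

Donors: find every N or O and count the H atoms it carries.
  atom 8 (O): bond orders sum to 2 → 0 H
  atom 9 (O): bond orders sum to 2 → 0 H
  atom 13 (O): bond orders sum to 2 → 0 H
  atom 14 (N): bond orders sum to 1 → 2 H
Lipinski HBD = 2.
Acceptors: N atoms = 1, O atoms = 3 → HBA = 4.

2, 4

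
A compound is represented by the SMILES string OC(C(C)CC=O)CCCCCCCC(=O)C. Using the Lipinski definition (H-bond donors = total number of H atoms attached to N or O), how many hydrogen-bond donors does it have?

Donors: find every N or O and count the H atoms it carries.
  atom 1 (O): bond orders sum to 1 → 1 H
  atom 7 (O): bond orders sum to 2 → 0 H
  atom 16 (O): bond orders sum to 2 → 0 H
Lipinski HBD = 1.

1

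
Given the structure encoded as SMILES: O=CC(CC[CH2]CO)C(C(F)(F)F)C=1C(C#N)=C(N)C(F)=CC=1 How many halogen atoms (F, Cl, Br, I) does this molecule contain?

Halogen atoms appear at heavy-atom positions 11, 12, 13, 21 (4×F).
Other groups present: 1 aldehyde, 1 hydroxyl, 1 nitrile, 1 primary amine.
Halogen count: 4.

4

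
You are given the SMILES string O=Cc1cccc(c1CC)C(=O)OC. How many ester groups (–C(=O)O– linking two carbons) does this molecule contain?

The ester motif appears at heavy-atom position 11 in the SMILES.
Other groups present: 1 aldehyde.
Ester count: 1.

1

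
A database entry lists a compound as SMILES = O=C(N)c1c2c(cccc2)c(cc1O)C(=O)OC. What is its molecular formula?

C13H11NO4

Walk through each heavy atom and fill implicit hydrogens from standard valence (C 4, N 3, O 2, S 2, halogen 1); for lowercase aromatic atoms, an aromatic c carries 1 H when it has two neighbours and 0 H with three, and aromatic n carries 0 H:
  atom 1: O, bond orders sum to 2 (valence 2) → 0 H
  atom 2: C, bond orders sum to 4 (valence 4) → 0 H
  atom 3: N, bond orders sum to 1 (valence 3) → 2 H
  atom 4: aromatic c, 3 neighbours → 0 H
  atom 5: aromatic c, 3 neighbours → 0 H
  atom 6: aromatic c, 3 neighbours → 0 H
  atom 7: aromatic c, 2 neighbours → 1 H
  atom 8: aromatic c, 2 neighbours → 1 H
  atom 9: aromatic c, 2 neighbours → 1 H
  atom 10: aromatic c, 2 neighbours → 1 H
  atom 11: aromatic c, 3 neighbours → 0 H
  atom 12: aromatic c, 2 neighbours → 1 H
  atom 13: aromatic c, 3 neighbours → 0 H
  atom 14: O, bond orders sum to 1 (valence 2) → 1 H
  atom 15: C, bond orders sum to 4 (valence 4) → 0 H
  atom 16: O, bond orders sum to 2 (valence 2) → 0 H
  atom 17: O, bond orders sum to 2 (valence 2) → 0 H
  atom 18: C, bond orders sum to 1 (valence 4) → 3 H
Totals → C:13, H:11, N:1, O:4.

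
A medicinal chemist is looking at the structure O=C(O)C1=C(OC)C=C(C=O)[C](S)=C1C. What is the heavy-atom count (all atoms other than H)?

Every atom symbol written in the SMILES (organic subset) is one heavy atom; implicit H are not written.
Heavy atoms by element → C:10, O:4, S:1.
Total: 15.

15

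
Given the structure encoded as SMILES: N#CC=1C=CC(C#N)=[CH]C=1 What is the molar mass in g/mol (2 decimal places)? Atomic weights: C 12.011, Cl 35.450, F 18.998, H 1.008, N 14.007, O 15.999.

First, the molecular formula is C8H4N2 (counting implicit H from valence).
  C: 8 × 12.011 = 96.088
  H: 4 × 1.008 = 4.032
  N: 2 × 14.007 = 28.014
Sum: 8×12.011 + 4×1.008 + 2×14.007 = 128.134 → 128.13 g/mol.

128.13 g/mol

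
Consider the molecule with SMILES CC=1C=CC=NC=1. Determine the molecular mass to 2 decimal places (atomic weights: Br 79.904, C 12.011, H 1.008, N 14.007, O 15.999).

First, the molecular formula is C6H7N (counting implicit H from valence).
  C: 6 × 12.011 = 72.066
  H: 7 × 1.008 = 7.056
  N: 1 × 14.007 = 14.007
Sum: 6×12.011 + 7×1.008 + 1×14.007 = 93.129 → 93.13 g/mol.

93.13 g/mol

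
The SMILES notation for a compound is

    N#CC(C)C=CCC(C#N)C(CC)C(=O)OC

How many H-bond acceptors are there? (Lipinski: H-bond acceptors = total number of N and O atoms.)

4

N atoms: 2; O atoms: 2.
Lipinski HBA = 2 + 2 = 4.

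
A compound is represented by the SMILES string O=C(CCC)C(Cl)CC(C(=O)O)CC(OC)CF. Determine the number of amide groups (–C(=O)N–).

0

Scan the SMILES for the amide motif — none present.
Groups that are present: 1 carboxylic acid, 1 ether, 1 ketone.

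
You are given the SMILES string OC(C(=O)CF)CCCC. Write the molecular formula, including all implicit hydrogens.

C7H13FO2

Walk through each heavy atom and fill implicit hydrogens from standard valence (C 4, N 3, O 2, S 2, halogen 1):
  atom 1: O, bond orders sum to 1 (valence 2) → 1 H
  atom 2: C, bond orders sum to 3 (valence 4) → 1 H
  atom 3: C, bond orders sum to 4 (valence 4) → 0 H
  atom 4: O, bond orders sum to 2 (valence 2) → 0 H
  atom 5: C, bond orders sum to 2 (valence 4) → 2 H
  atom 6: F (halogen, monovalent) → 0 H
  atom 7: C, bond orders sum to 2 (valence 4) → 2 H
  atom 8: C, bond orders sum to 2 (valence 4) → 2 H
  atom 9: C, bond orders sum to 2 (valence 4) → 2 H
  atom 10: C, bond orders sum to 1 (valence 4) → 3 H
Totals → C:7, H:13, F:1, O:2.
In Hill order: C7H13FO2.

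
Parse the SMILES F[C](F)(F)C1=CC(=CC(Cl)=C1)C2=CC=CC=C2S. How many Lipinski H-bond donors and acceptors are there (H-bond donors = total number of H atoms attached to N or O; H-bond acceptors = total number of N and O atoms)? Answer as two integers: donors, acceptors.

Donors: find every N or O and count the H atoms it carries.
  (no N or O atoms present)
Lipinski HBD = 0.
Acceptors: N atoms = 0, O atoms = 0 → HBA = 0.

0, 0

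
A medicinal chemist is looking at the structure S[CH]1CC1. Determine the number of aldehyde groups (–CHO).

0

Scan the SMILES for the aldehyde motif — none present.
Groups that are present: 1 thiol.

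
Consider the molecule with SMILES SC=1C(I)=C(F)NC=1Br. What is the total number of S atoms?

1

Scan the SMILES for S atoms (remember two-letter symbols like Cl and Br are single atoms).
Sulfur count: 1.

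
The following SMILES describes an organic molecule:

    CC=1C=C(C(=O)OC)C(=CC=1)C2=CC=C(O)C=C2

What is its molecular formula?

Walk through each heavy atom and fill implicit hydrogens from standard valence (C 4, N 3, O 2, S 2, halogen 1):
  atom 1: C, bond orders sum to 1 (valence 4) → 3 H
  atom 2: C, bond orders sum to 4 (valence 4) → 0 H
  atom 3: C, bond orders sum to 3 (valence 4) → 1 H
  atom 4: C, bond orders sum to 4 (valence 4) → 0 H
  atom 5: C, bond orders sum to 4 (valence 4) → 0 H
  atom 6: O, bond orders sum to 2 (valence 2) → 0 H
  atom 7: O, bond orders sum to 2 (valence 2) → 0 H
  atom 8: C, bond orders sum to 1 (valence 4) → 3 H
  atom 9: C, bond orders sum to 4 (valence 4) → 0 H
  atom 10: C, bond orders sum to 3 (valence 4) → 1 H
  atom 11: C, bond orders sum to 3 (valence 4) → 1 H
  atom 12: C, bond orders sum to 4 (valence 4) → 0 H
  atom 13: C, bond orders sum to 3 (valence 4) → 1 H
  atom 14: C, bond orders sum to 3 (valence 4) → 1 H
  atom 15: C, bond orders sum to 4 (valence 4) → 0 H
  atom 16: O, bond orders sum to 1 (valence 2) → 1 H
  atom 17: C, bond orders sum to 3 (valence 4) → 1 H
  atom 18: C, bond orders sum to 3 (valence 4) → 1 H
Totals → C:15, H:14, O:3.

C15H14O3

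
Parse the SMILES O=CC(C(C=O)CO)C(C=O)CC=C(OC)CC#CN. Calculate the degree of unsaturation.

6

Molecular formula: C14H19NO5.
DoU = (2C + 2 + N − H − X) / 2, where X is the halogen count and O/S are ignored.
    = (2·14 + 2 + 1 − 19 − 0) / 2 = 12 / 2 = 6.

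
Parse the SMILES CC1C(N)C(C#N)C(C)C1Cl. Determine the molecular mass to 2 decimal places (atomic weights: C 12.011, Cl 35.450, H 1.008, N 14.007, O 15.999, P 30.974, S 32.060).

First, the molecular formula is C8H13ClN2 (counting implicit H from valence).
  C: 8 × 12.011 = 96.088
  Cl: 1 × 35.450 = 35.450
  H: 13 × 1.008 = 13.104
  N: 2 × 14.007 = 28.014
Sum: 8×12.011 + 1×35.450 + 13×1.008 + 2×14.007 = 172.656 → 172.66 g/mol.

172.66 g/mol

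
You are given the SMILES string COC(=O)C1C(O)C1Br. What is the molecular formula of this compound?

Walk through each heavy atom and fill implicit hydrogens from standard valence (C 4, N 3, O 2, S 2, halogen 1):
  atom 1: C, bond orders sum to 1 (valence 4) → 3 H
  atom 2: O, bond orders sum to 2 (valence 2) → 0 H
  atom 3: C, bond orders sum to 4 (valence 4) → 0 H
  atom 4: O, bond orders sum to 2 (valence 2) → 0 H
  atom 5: C, bond orders sum to 3 (valence 4) → 1 H
  atom 6: C, bond orders sum to 3 (valence 4) → 1 H
  atom 7: O, bond orders sum to 1 (valence 2) → 1 H
  atom 8: C, bond orders sum to 3 (valence 4) → 1 H
  atom 9: Br (halogen, monovalent) → 0 H
Totals → C:5, H:7, Br:1, O:3.
In Hill order: C5H7BrO3.

C5H7BrO3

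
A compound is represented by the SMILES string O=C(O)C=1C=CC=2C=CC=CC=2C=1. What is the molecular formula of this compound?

C11H8O2

Walk through each heavy atom and fill implicit hydrogens from standard valence (C 4, N 3, O 2, S 2, halogen 1):
  atom 1: O, bond orders sum to 2 (valence 2) → 0 H
  atom 2: C, bond orders sum to 4 (valence 4) → 0 H
  atom 3: O, bond orders sum to 1 (valence 2) → 1 H
  atom 4: C, bond orders sum to 4 (valence 4) → 0 H
  atom 5: C, bond orders sum to 3 (valence 4) → 1 H
  atom 6: C, bond orders sum to 3 (valence 4) → 1 H
  atom 7: C, bond orders sum to 4 (valence 4) → 0 H
  atom 8: C, bond orders sum to 3 (valence 4) → 1 H
  atom 9: C, bond orders sum to 3 (valence 4) → 1 H
  atom 10: C, bond orders sum to 3 (valence 4) → 1 H
  atom 11: C, bond orders sum to 3 (valence 4) → 1 H
  atom 12: C, bond orders sum to 4 (valence 4) → 0 H
  atom 13: C, bond orders sum to 3 (valence 4) → 1 H
Totals → C:11, H:8, O:2.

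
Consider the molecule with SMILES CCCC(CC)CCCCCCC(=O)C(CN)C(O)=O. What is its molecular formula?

Walk through each heavy atom and fill implicit hydrogens from standard valence (C 4, N 3, O 2, S 2, halogen 1):
  atom 1: C, bond orders sum to 1 (valence 4) → 3 H
  atom 2: C, bond orders sum to 2 (valence 4) → 2 H
  atom 3: C, bond orders sum to 2 (valence 4) → 2 H
  atom 4: C, bond orders sum to 3 (valence 4) → 1 H
  atom 5: C, bond orders sum to 2 (valence 4) → 2 H
  atom 6: C, bond orders sum to 1 (valence 4) → 3 H
  atom 7: C, bond orders sum to 2 (valence 4) → 2 H
  atom 8: C, bond orders sum to 2 (valence 4) → 2 H
  atom 9: C, bond orders sum to 2 (valence 4) → 2 H
  atom 10: C, bond orders sum to 2 (valence 4) → 2 H
  atom 11: C, bond orders sum to 2 (valence 4) → 2 H
  atom 12: C, bond orders sum to 2 (valence 4) → 2 H
  atom 13: C, bond orders sum to 4 (valence 4) → 0 H
  atom 14: O, bond orders sum to 2 (valence 2) → 0 H
  atom 15: C, bond orders sum to 3 (valence 4) → 1 H
  atom 16: C, bond orders sum to 2 (valence 4) → 2 H
  atom 17: N, bond orders sum to 1 (valence 3) → 2 H
  atom 18: C, bond orders sum to 4 (valence 4) → 0 H
  atom 19: O, bond orders sum to 1 (valence 2) → 1 H
  atom 20: O, bond orders sum to 2 (valence 2) → 0 H
Totals → C:16, H:31, N:1, O:3.
In Hill order: C16H31NO3.

C16H31NO3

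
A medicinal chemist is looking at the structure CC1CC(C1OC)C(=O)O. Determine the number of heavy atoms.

Every atom symbol written in the SMILES (organic subset) is one heavy atom; implicit H are not written.
Heavy atoms by element → C:7, O:3.
Total: 10.

10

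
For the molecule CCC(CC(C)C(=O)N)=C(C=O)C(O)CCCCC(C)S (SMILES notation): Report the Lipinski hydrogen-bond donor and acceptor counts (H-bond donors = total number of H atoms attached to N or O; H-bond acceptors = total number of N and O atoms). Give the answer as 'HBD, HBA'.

Donors: find every N or O and count the H atoms it carries.
  atom 8 (O): bond orders sum to 2 → 0 H
  atom 9 (N): bond orders sum to 1 → 2 H
  atom 12 (O): bond orders sum to 2 → 0 H
  atom 14 (O): bond orders sum to 1 → 1 H
Lipinski HBD = 3.
Acceptors: N atoms = 1, O atoms = 3 → HBA = 4.

3, 4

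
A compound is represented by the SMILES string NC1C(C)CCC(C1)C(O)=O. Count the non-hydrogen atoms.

11

Every atom symbol written in the SMILES (organic subset) is one heavy atom; implicit H are not written.
Heavy atoms by element → C:8, N:1, O:2.
Total: 11.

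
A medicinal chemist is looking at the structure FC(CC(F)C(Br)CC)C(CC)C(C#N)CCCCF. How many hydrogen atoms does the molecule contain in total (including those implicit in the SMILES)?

25

Walk through each heavy atom and fill implicit hydrogens from standard valence (C 4, N 3, O 2, S 2, halogen 1):
  atom 1: F (halogen, monovalent) → 0 H
  atom 2: C, bond orders sum to 3 (valence 4) → 1 H
  atom 3: C, bond orders sum to 2 (valence 4) → 2 H
  atom 4: C, bond orders sum to 3 (valence 4) → 1 H
  atom 5: F (halogen, monovalent) → 0 H
  atom 6: C, bond orders sum to 3 (valence 4) → 1 H
  atom 7: Br (halogen, monovalent) → 0 H
  atom 8: C, bond orders sum to 2 (valence 4) → 2 H
  atom 9: C, bond orders sum to 1 (valence 4) → 3 H
  atom 10: C, bond orders sum to 3 (valence 4) → 1 H
  atom 11: C, bond orders sum to 2 (valence 4) → 2 H
  atom 12: C, bond orders sum to 1 (valence 4) → 3 H
  atom 13: C, bond orders sum to 3 (valence 4) → 1 H
  atom 14: C, bond orders sum to 4 (valence 4) → 0 H
  atom 15: N, bond orders sum to 3 (valence 3) → 0 H
  atom 16: C, bond orders sum to 2 (valence 4) → 2 H
  atom 17: C, bond orders sum to 2 (valence 4) → 2 H
  atom 18: C, bond orders sum to 2 (valence 4) → 2 H
  atom 19: C, bond orders sum to 2 (valence 4) → 2 H
  atom 20: F (halogen, monovalent) → 0 H
Total hydrogens: 25.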